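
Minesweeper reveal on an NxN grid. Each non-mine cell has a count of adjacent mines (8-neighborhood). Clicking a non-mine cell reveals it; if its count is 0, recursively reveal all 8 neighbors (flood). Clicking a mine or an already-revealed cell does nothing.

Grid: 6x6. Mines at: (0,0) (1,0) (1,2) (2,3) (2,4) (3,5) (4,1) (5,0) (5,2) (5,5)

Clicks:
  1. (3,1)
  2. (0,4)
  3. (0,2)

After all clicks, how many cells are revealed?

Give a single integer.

Answer: 8

Derivation:
Click 1 (3,1) count=1: revealed 1 new [(3,1)] -> total=1
Click 2 (0,4) count=0: revealed 6 new [(0,3) (0,4) (0,5) (1,3) (1,4) (1,5)] -> total=7
Click 3 (0,2) count=1: revealed 1 new [(0,2)] -> total=8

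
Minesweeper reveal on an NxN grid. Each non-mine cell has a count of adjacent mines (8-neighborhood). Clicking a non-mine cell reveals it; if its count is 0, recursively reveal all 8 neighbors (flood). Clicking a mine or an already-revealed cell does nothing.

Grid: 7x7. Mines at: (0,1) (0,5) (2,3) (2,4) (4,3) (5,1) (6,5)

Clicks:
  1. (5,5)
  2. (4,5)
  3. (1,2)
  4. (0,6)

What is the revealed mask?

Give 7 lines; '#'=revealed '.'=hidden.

Answer: ......#
..#..##
.....##
....###
....###
....###
.......

Derivation:
Click 1 (5,5) count=1: revealed 1 new [(5,5)] -> total=1
Click 2 (4,5) count=0: revealed 12 new [(1,5) (1,6) (2,5) (2,6) (3,4) (3,5) (3,6) (4,4) (4,5) (4,6) (5,4) (5,6)] -> total=13
Click 3 (1,2) count=2: revealed 1 new [(1,2)] -> total=14
Click 4 (0,6) count=1: revealed 1 new [(0,6)] -> total=15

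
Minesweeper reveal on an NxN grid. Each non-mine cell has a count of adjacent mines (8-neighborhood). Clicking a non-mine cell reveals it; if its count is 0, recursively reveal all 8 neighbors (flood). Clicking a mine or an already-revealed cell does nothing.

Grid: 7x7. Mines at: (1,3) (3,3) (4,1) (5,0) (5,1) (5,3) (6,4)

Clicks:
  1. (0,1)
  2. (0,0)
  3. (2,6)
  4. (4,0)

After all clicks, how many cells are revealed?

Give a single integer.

Click 1 (0,1) count=0: revealed 12 new [(0,0) (0,1) (0,2) (1,0) (1,1) (1,2) (2,0) (2,1) (2,2) (3,0) (3,1) (3,2)] -> total=12
Click 2 (0,0) count=0: revealed 0 new [(none)] -> total=12
Click 3 (2,6) count=0: revealed 20 new [(0,4) (0,5) (0,6) (1,4) (1,5) (1,6) (2,4) (2,5) (2,6) (3,4) (3,5) (3,6) (4,4) (4,5) (4,6) (5,4) (5,5) (5,6) (6,5) (6,6)] -> total=32
Click 4 (4,0) count=3: revealed 1 new [(4,0)] -> total=33

Answer: 33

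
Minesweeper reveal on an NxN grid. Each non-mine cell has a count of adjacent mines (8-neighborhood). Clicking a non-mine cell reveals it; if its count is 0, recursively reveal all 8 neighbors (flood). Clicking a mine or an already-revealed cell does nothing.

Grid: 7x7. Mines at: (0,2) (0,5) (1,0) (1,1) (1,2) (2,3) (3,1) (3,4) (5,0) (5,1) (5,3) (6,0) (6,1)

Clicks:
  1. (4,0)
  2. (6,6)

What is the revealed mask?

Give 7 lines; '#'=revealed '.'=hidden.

Click 1 (4,0) count=3: revealed 1 new [(4,0)] -> total=1
Click 2 (6,6) count=0: revealed 15 new [(1,5) (1,6) (2,5) (2,6) (3,5) (3,6) (4,4) (4,5) (4,6) (5,4) (5,5) (5,6) (6,4) (6,5) (6,6)] -> total=16

Answer: .......
.....##
.....##
.....##
#...###
....###
....###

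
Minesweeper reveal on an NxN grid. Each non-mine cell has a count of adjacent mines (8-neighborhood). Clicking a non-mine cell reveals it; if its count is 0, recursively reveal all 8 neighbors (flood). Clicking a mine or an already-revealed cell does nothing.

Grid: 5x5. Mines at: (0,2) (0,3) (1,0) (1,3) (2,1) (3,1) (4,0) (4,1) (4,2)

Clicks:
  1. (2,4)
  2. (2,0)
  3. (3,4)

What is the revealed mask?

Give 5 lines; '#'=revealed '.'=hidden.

Answer: .....
.....
#..##
...##
...##

Derivation:
Click 1 (2,4) count=1: revealed 1 new [(2,4)] -> total=1
Click 2 (2,0) count=3: revealed 1 new [(2,0)] -> total=2
Click 3 (3,4) count=0: revealed 5 new [(2,3) (3,3) (3,4) (4,3) (4,4)] -> total=7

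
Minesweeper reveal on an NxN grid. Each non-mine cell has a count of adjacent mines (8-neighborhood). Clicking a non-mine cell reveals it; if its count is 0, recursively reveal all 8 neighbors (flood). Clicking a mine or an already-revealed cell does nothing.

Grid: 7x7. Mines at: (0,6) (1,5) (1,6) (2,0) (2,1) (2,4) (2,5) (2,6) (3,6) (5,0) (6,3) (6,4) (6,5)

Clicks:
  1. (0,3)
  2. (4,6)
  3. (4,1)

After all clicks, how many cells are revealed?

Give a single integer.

Click 1 (0,3) count=0: revealed 10 new [(0,0) (0,1) (0,2) (0,3) (0,4) (1,0) (1,1) (1,2) (1,3) (1,4)] -> total=10
Click 2 (4,6) count=1: revealed 1 new [(4,6)] -> total=11
Click 3 (4,1) count=1: revealed 1 new [(4,1)] -> total=12

Answer: 12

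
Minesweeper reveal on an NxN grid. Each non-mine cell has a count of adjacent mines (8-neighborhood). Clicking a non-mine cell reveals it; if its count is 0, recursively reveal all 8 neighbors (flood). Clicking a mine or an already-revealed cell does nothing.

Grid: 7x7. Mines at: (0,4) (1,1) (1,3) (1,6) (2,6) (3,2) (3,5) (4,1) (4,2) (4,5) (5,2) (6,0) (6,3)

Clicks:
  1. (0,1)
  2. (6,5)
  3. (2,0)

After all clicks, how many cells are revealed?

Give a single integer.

Answer: 8

Derivation:
Click 1 (0,1) count=1: revealed 1 new [(0,1)] -> total=1
Click 2 (6,5) count=0: revealed 6 new [(5,4) (5,5) (5,6) (6,4) (6,5) (6,6)] -> total=7
Click 3 (2,0) count=1: revealed 1 new [(2,0)] -> total=8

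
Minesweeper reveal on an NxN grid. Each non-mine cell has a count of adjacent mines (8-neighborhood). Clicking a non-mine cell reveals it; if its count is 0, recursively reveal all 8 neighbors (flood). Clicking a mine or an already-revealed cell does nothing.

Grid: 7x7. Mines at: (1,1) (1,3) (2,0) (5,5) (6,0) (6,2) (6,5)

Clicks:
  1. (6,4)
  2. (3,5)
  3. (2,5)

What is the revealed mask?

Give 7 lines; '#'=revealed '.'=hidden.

Answer: ....###
....###
.######
#######
#######
#####..
....#..

Derivation:
Click 1 (6,4) count=2: revealed 1 new [(6,4)] -> total=1
Click 2 (3,5) count=0: revealed 31 new [(0,4) (0,5) (0,6) (1,4) (1,5) (1,6) (2,1) (2,2) (2,3) (2,4) (2,5) (2,6) (3,0) (3,1) (3,2) (3,3) (3,4) (3,5) (3,6) (4,0) (4,1) (4,2) (4,3) (4,4) (4,5) (4,6) (5,0) (5,1) (5,2) (5,3) (5,4)] -> total=32
Click 3 (2,5) count=0: revealed 0 new [(none)] -> total=32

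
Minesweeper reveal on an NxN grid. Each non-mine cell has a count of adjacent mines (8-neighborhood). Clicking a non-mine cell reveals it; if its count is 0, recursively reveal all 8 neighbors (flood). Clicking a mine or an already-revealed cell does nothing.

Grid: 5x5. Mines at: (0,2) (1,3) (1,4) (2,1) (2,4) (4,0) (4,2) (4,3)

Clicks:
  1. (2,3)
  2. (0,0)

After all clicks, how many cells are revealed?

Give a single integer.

Answer: 5

Derivation:
Click 1 (2,3) count=3: revealed 1 new [(2,3)] -> total=1
Click 2 (0,0) count=0: revealed 4 new [(0,0) (0,1) (1,0) (1,1)] -> total=5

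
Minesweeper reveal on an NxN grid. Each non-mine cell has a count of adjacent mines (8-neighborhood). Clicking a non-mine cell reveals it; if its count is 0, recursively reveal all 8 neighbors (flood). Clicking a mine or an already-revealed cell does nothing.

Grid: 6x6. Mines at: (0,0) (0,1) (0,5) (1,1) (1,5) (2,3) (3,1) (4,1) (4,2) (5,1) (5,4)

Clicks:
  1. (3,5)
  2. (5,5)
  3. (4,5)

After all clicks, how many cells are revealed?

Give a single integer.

Click 1 (3,5) count=0: revealed 6 new [(2,4) (2,5) (3,4) (3,5) (4,4) (4,5)] -> total=6
Click 2 (5,5) count=1: revealed 1 new [(5,5)] -> total=7
Click 3 (4,5) count=1: revealed 0 new [(none)] -> total=7

Answer: 7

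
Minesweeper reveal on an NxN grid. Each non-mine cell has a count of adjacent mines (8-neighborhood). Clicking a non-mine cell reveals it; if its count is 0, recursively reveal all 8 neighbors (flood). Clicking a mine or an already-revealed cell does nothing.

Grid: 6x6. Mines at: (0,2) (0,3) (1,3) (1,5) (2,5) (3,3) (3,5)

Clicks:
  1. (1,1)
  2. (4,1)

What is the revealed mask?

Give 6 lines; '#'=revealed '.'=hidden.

Click 1 (1,1) count=1: revealed 1 new [(1,1)] -> total=1
Click 2 (4,1) count=0: revealed 22 new [(0,0) (0,1) (1,0) (1,2) (2,0) (2,1) (2,2) (3,0) (3,1) (3,2) (4,0) (4,1) (4,2) (4,3) (4,4) (4,5) (5,0) (5,1) (5,2) (5,3) (5,4) (5,5)] -> total=23

Answer: ##....
###...
###...
###...
######
######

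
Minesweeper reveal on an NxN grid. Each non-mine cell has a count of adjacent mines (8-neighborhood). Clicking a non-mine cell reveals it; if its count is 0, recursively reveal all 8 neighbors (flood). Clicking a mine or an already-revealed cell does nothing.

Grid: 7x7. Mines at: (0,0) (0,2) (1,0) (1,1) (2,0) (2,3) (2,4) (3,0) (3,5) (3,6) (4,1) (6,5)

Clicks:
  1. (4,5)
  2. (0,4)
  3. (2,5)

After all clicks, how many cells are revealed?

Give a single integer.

Click 1 (4,5) count=2: revealed 1 new [(4,5)] -> total=1
Click 2 (0,4) count=0: revealed 10 new [(0,3) (0,4) (0,5) (0,6) (1,3) (1,4) (1,5) (1,6) (2,5) (2,6)] -> total=11
Click 3 (2,5) count=3: revealed 0 new [(none)] -> total=11

Answer: 11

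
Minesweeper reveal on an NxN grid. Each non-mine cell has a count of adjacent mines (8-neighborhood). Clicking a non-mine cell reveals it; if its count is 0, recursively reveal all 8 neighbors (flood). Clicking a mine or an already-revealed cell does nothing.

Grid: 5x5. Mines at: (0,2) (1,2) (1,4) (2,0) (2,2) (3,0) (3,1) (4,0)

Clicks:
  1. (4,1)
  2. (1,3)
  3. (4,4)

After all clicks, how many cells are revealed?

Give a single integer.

Click 1 (4,1) count=3: revealed 1 new [(4,1)] -> total=1
Click 2 (1,3) count=4: revealed 1 new [(1,3)] -> total=2
Click 3 (4,4) count=0: revealed 8 new [(2,3) (2,4) (3,2) (3,3) (3,4) (4,2) (4,3) (4,4)] -> total=10

Answer: 10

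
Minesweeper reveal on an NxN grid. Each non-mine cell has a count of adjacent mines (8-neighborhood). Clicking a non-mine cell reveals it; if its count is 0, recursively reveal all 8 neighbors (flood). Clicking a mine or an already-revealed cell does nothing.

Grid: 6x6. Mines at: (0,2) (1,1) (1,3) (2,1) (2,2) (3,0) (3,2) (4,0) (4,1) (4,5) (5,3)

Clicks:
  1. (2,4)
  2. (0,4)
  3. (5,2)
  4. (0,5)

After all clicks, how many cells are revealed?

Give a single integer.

Answer: 9

Derivation:
Click 1 (2,4) count=1: revealed 1 new [(2,4)] -> total=1
Click 2 (0,4) count=1: revealed 1 new [(0,4)] -> total=2
Click 3 (5,2) count=2: revealed 1 new [(5,2)] -> total=3
Click 4 (0,5) count=0: revealed 6 new [(0,5) (1,4) (1,5) (2,5) (3,4) (3,5)] -> total=9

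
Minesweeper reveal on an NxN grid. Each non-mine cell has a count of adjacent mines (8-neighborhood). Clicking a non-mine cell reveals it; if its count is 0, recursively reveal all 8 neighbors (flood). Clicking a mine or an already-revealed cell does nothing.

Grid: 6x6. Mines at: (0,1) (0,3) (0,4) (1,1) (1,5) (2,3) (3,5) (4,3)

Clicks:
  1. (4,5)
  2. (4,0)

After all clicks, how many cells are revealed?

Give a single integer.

Answer: 13

Derivation:
Click 1 (4,5) count=1: revealed 1 new [(4,5)] -> total=1
Click 2 (4,0) count=0: revealed 12 new [(2,0) (2,1) (2,2) (3,0) (3,1) (3,2) (4,0) (4,1) (4,2) (5,0) (5,1) (5,2)] -> total=13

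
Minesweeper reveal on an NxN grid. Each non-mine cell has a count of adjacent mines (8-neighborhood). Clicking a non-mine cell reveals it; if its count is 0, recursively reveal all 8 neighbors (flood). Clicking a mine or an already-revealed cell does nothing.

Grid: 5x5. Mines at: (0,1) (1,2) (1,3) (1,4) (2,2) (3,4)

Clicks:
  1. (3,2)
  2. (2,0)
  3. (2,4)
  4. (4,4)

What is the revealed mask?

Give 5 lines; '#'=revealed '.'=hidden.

Answer: .....
##...
##..#
####.
#####

Derivation:
Click 1 (3,2) count=1: revealed 1 new [(3,2)] -> total=1
Click 2 (2,0) count=0: revealed 11 new [(1,0) (1,1) (2,0) (2,1) (3,0) (3,1) (3,3) (4,0) (4,1) (4,2) (4,3)] -> total=12
Click 3 (2,4) count=3: revealed 1 new [(2,4)] -> total=13
Click 4 (4,4) count=1: revealed 1 new [(4,4)] -> total=14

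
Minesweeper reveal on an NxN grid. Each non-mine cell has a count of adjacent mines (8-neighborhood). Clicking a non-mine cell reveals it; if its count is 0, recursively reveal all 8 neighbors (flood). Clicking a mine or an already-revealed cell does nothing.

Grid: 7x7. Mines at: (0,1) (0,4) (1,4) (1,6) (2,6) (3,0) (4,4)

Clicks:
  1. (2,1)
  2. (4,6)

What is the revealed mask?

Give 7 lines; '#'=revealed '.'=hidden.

Click 1 (2,1) count=1: revealed 1 new [(2,1)] -> total=1
Click 2 (4,6) count=0: revealed 30 new [(1,1) (1,2) (1,3) (2,2) (2,3) (3,1) (3,2) (3,3) (3,5) (3,6) (4,0) (4,1) (4,2) (4,3) (4,5) (4,6) (5,0) (5,1) (5,2) (5,3) (5,4) (5,5) (5,6) (6,0) (6,1) (6,2) (6,3) (6,4) (6,5) (6,6)] -> total=31

Answer: .......
.###...
.###...
.###.##
####.##
#######
#######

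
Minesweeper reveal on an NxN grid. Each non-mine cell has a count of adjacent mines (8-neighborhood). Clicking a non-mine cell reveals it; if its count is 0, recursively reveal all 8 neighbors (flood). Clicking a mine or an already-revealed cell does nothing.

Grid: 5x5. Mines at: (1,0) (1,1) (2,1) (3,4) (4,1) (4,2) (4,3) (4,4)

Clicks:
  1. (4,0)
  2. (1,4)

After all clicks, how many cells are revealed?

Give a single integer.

Answer: 10

Derivation:
Click 1 (4,0) count=1: revealed 1 new [(4,0)] -> total=1
Click 2 (1,4) count=0: revealed 9 new [(0,2) (0,3) (0,4) (1,2) (1,3) (1,4) (2,2) (2,3) (2,4)] -> total=10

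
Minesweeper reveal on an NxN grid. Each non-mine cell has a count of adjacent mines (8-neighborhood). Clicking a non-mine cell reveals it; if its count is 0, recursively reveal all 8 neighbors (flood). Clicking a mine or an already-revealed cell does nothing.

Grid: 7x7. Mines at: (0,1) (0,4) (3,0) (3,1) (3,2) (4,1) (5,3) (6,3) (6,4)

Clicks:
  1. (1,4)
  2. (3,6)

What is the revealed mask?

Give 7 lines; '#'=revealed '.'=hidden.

Click 1 (1,4) count=1: revealed 1 new [(1,4)] -> total=1
Click 2 (3,6) count=0: revealed 22 new [(0,5) (0,6) (1,3) (1,5) (1,6) (2,3) (2,4) (2,5) (2,6) (3,3) (3,4) (3,5) (3,6) (4,3) (4,4) (4,5) (4,6) (5,4) (5,5) (5,6) (6,5) (6,6)] -> total=23

Answer: .....##
...####
...####
...####
...####
....###
.....##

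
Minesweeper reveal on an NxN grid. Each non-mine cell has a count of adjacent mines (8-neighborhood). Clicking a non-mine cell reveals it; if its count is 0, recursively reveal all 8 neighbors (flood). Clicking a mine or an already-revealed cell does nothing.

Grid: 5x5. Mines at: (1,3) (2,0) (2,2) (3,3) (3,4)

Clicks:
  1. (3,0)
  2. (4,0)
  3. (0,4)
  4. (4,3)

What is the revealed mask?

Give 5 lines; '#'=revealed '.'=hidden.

Click 1 (3,0) count=1: revealed 1 new [(3,0)] -> total=1
Click 2 (4,0) count=0: revealed 5 new [(3,1) (3,2) (4,0) (4,1) (4,2)] -> total=6
Click 3 (0,4) count=1: revealed 1 new [(0,4)] -> total=7
Click 4 (4,3) count=2: revealed 1 new [(4,3)] -> total=8

Answer: ....#
.....
.....
###..
####.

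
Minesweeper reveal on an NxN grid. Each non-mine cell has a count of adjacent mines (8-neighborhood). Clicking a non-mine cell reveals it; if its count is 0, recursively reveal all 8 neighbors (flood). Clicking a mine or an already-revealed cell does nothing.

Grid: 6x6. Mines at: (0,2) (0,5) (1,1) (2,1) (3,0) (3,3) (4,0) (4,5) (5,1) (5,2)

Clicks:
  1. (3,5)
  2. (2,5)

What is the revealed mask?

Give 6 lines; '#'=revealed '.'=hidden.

Answer: ......
....##
....##
....##
......
......

Derivation:
Click 1 (3,5) count=1: revealed 1 new [(3,5)] -> total=1
Click 2 (2,5) count=0: revealed 5 new [(1,4) (1,5) (2,4) (2,5) (3,4)] -> total=6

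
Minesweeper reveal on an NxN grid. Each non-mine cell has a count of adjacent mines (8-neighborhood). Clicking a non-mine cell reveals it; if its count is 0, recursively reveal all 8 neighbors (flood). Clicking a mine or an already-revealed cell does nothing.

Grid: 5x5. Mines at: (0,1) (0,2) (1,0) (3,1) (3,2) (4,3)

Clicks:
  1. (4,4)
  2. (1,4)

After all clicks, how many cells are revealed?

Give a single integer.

Answer: 9

Derivation:
Click 1 (4,4) count=1: revealed 1 new [(4,4)] -> total=1
Click 2 (1,4) count=0: revealed 8 new [(0,3) (0,4) (1,3) (1,4) (2,3) (2,4) (3,3) (3,4)] -> total=9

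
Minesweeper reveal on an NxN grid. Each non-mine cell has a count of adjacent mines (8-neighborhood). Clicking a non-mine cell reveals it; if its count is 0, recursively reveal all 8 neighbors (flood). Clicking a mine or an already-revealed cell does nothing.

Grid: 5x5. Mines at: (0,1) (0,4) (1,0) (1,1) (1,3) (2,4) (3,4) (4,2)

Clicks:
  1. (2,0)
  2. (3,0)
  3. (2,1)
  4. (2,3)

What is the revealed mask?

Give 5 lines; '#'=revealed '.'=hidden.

Click 1 (2,0) count=2: revealed 1 new [(2,0)] -> total=1
Click 2 (3,0) count=0: revealed 5 new [(2,1) (3,0) (3,1) (4,0) (4,1)] -> total=6
Click 3 (2,1) count=2: revealed 0 new [(none)] -> total=6
Click 4 (2,3) count=3: revealed 1 new [(2,3)] -> total=7

Answer: .....
.....
##.#.
##...
##...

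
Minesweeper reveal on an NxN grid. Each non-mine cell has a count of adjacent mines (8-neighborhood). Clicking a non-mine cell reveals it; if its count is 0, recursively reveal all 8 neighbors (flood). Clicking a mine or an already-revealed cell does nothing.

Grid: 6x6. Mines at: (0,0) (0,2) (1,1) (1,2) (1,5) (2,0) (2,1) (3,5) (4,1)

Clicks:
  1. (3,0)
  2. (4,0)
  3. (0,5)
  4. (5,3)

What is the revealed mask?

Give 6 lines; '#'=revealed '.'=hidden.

Answer: .....#
......
..###.
#.###.
#.####
..####

Derivation:
Click 1 (3,0) count=3: revealed 1 new [(3,0)] -> total=1
Click 2 (4,0) count=1: revealed 1 new [(4,0)] -> total=2
Click 3 (0,5) count=1: revealed 1 new [(0,5)] -> total=3
Click 4 (5,3) count=0: revealed 14 new [(2,2) (2,3) (2,4) (3,2) (3,3) (3,4) (4,2) (4,3) (4,4) (4,5) (5,2) (5,3) (5,4) (5,5)] -> total=17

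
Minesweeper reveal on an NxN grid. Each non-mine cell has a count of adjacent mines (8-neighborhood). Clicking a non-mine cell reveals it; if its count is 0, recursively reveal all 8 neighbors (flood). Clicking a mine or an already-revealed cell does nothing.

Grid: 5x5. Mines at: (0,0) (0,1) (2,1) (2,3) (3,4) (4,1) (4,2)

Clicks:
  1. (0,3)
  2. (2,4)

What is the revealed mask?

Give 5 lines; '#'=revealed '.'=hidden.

Click 1 (0,3) count=0: revealed 6 new [(0,2) (0,3) (0,4) (1,2) (1,3) (1,4)] -> total=6
Click 2 (2,4) count=2: revealed 1 new [(2,4)] -> total=7

Answer: ..###
..###
....#
.....
.....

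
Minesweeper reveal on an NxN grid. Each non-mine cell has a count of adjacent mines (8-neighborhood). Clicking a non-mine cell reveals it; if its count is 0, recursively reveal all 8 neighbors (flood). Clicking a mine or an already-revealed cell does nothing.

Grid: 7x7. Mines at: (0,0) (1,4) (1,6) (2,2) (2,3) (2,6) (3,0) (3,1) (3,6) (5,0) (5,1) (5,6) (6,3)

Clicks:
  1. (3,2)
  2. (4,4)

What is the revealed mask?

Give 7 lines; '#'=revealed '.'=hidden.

Click 1 (3,2) count=3: revealed 1 new [(3,2)] -> total=1
Click 2 (4,4) count=0: revealed 11 new [(3,3) (3,4) (3,5) (4,2) (4,3) (4,4) (4,5) (5,2) (5,3) (5,4) (5,5)] -> total=12

Answer: .......
.......
.......
..####.
..####.
..####.
.......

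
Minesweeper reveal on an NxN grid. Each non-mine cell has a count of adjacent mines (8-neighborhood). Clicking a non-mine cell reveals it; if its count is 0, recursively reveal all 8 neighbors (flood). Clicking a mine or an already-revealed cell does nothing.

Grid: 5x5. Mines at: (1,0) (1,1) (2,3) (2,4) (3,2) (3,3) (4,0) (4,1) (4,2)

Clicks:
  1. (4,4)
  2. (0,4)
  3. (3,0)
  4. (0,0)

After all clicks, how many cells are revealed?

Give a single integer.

Click 1 (4,4) count=1: revealed 1 new [(4,4)] -> total=1
Click 2 (0,4) count=0: revealed 6 new [(0,2) (0,3) (0,4) (1,2) (1,3) (1,4)] -> total=7
Click 3 (3,0) count=2: revealed 1 new [(3,0)] -> total=8
Click 4 (0,0) count=2: revealed 1 new [(0,0)] -> total=9

Answer: 9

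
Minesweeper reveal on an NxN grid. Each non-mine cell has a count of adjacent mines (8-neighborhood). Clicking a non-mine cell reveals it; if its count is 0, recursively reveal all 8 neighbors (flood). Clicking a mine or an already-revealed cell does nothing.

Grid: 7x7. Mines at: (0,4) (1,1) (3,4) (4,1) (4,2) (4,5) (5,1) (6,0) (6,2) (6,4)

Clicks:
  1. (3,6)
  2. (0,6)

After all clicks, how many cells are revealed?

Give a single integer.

Click 1 (3,6) count=1: revealed 1 new [(3,6)] -> total=1
Click 2 (0,6) count=0: revealed 7 new [(0,5) (0,6) (1,5) (1,6) (2,5) (2,6) (3,5)] -> total=8

Answer: 8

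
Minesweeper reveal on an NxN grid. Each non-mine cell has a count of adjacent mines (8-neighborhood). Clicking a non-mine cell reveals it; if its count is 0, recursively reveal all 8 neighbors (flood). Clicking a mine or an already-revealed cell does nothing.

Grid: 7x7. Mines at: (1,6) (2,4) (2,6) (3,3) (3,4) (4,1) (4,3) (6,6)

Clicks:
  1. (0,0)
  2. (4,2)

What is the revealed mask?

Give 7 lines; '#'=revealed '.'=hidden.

Answer: ######.
######.
####...
###....
..#....
.......
.......

Derivation:
Click 1 (0,0) count=0: revealed 19 new [(0,0) (0,1) (0,2) (0,3) (0,4) (0,5) (1,0) (1,1) (1,2) (1,3) (1,4) (1,5) (2,0) (2,1) (2,2) (2,3) (3,0) (3,1) (3,2)] -> total=19
Click 2 (4,2) count=3: revealed 1 new [(4,2)] -> total=20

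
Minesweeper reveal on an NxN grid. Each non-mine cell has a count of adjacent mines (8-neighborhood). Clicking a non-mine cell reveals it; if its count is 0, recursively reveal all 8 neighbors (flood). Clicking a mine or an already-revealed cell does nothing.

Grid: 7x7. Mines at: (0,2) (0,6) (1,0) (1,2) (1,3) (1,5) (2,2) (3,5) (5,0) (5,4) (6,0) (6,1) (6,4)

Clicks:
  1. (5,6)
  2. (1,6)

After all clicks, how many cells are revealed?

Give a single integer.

Click 1 (5,6) count=0: revealed 6 new [(4,5) (4,6) (5,5) (5,6) (6,5) (6,6)] -> total=6
Click 2 (1,6) count=2: revealed 1 new [(1,6)] -> total=7

Answer: 7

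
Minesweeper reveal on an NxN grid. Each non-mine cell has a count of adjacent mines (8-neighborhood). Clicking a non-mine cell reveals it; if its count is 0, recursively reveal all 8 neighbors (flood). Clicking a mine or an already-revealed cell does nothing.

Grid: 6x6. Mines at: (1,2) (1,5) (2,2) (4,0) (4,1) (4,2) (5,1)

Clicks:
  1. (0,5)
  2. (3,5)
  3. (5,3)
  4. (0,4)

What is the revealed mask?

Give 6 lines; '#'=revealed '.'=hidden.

Answer: ....##
......
...###
...###
...###
...###

Derivation:
Click 1 (0,5) count=1: revealed 1 new [(0,5)] -> total=1
Click 2 (3,5) count=0: revealed 12 new [(2,3) (2,4) (2,5) (3,3) (3,4) (3,5) (4,3) (4,4) (4,5) (5,3) (5,4) (5,5)] -> total=13
Click 3 (5,3) count=1: revealed 0 new [(none)] -> total=13
Click 4 (0,4) count=1: revealed 1 new [(0,4)] -> total=14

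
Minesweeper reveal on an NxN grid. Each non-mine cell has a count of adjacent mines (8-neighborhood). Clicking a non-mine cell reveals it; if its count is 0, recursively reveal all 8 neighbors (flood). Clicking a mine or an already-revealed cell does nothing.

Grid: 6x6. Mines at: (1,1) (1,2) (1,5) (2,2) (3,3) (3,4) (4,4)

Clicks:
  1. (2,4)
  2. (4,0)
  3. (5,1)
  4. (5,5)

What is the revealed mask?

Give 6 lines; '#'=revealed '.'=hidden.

Click 1 (2,4) count=3: revealed 1 new [(2,4)] -> total=1
Click 2 (4,0) count=0: revealed 13 new [(2,0) (2,1) (3,0) (3,1) (3,2) (4,0) (4,1) (4,2) (4,3) (5,0) (5,1) (5,2) (5,3)] -> total=14
Click 3 (5,1) count=0: revealed 0 new [(none)] -> total=14
Click 4 (5,5) count=1: revealed 1 new [(5,5)] -> total=15

Answer: ......
......
##..#.
###...
####..
####.#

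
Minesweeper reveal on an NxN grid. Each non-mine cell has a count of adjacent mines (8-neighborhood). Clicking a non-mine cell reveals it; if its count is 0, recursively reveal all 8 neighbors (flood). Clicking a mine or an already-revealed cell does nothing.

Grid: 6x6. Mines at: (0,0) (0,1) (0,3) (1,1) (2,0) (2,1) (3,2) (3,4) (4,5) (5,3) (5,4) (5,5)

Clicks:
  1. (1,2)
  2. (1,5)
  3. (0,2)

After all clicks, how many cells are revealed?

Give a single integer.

Click 1 (1,2) count=4: revealed 1 new [(1,2)] -> total=1
Click 2 (1,5) count=0: revealed 6 new [(0,4) (0,5) (1,4) (1,5) (2,4) (2,5)] -> total=7
Click 3 (0,2) count=3: revealed 1 new [(0,2)] -> total=8

Answer: 8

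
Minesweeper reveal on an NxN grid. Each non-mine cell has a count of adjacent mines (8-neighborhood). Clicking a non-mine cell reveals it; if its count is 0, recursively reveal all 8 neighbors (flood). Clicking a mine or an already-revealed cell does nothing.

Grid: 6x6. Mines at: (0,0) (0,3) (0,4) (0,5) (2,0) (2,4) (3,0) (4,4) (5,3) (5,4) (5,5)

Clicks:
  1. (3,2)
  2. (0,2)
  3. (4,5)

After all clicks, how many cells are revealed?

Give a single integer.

Click 1 (3,2) count=0: revealed 12 new [(1,1) (1,2) (1,3) (2,1) (2,2) (2,3) (3,1) (3,2) (3,3) (4,1) (4,2) (4,3)] -> total=12
Click 2 (0,2) count=1: revealed 1 new [(0,2)] -> total=13
Click 3 (4,5) count=3: revealed 1 new [(4,5)] -> total=14

Answer: 14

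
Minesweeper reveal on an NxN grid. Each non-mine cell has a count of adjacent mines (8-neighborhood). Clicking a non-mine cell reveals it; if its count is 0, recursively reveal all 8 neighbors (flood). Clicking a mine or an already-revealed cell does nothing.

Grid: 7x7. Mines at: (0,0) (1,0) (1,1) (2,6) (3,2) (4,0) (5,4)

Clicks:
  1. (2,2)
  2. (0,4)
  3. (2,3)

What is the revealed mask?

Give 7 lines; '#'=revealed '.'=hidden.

Answer: ..#####
..#####
..####.
...###.
...###.
.......
.......

Derivation:
Click 1 (2,2) count=2: revealed 1 new [(2,2)] -> total=1
Click 2 (0,4) count=0: revealed 19 new [(0,2) (0,3) (0,4) (0,5) (0,6) (1,2) (1,3) (1,4) (1,5) (1,6) (2,3) (2,4) (2,5) (3,3) (3,4) (3,5) (4,3) (4,4) (4,5)] -> total=20
Click 3 (2,3) count=1: revealed 0 new [(none)] -> total=20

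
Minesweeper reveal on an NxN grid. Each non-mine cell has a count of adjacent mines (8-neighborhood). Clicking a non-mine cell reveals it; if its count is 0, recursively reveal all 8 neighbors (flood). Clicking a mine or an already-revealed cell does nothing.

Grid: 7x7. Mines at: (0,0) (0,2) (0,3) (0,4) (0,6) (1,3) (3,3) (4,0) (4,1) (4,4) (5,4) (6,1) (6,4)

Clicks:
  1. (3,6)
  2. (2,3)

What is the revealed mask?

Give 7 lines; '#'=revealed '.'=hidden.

Click 1 (3,6) count=0: revealed 15 new [(1,4) (1,5) (1,6) (2,4) (2,5) (2,6) (3,4) (3,5) (3,6) (4,5) (4,6) (5,5) (5,6) (6,5) (6,6)] -> total=15
Click 2 (2,3) count=2: revealed 1 new [(2,3)] -> total=16

Answer: .......
....###
...####
....###
.....##
.....##
.....##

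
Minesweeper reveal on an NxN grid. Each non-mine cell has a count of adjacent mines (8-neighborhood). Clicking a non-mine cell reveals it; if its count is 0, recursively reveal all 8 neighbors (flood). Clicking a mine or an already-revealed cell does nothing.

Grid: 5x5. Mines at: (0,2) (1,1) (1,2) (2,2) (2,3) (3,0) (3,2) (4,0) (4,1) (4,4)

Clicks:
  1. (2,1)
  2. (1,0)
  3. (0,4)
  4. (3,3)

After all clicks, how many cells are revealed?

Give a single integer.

Answer: 7

Derivation:
Click 1 (2,1) count=5: revealed 1 new [(2,1)] -> total=1
Click 2 (1,0) count=1: revealed 1 new [(1,0)] -> total=2
Click 3 (0,4) count=0: revealed 4 new [(0,3) (0,4) (1,3) (1,4)] -> total=6
Click 4 (3,3) count=4: revealed 1 new [(3,3)] -> total=7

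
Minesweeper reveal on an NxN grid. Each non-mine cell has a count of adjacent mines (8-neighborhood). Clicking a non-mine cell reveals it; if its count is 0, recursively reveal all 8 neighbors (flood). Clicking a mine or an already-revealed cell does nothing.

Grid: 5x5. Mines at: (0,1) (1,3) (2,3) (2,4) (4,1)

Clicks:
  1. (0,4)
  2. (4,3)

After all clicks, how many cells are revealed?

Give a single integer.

Answer: 7

Derivation:
Click 1 (0,4) count=1: revealed 1 new [(0,4)] -> total=1
Click 2 (4,3) count=0: revealed 6 new [(3,2) (3,3) (3,4) (4,2) (4,3) (4,4)] -> total=7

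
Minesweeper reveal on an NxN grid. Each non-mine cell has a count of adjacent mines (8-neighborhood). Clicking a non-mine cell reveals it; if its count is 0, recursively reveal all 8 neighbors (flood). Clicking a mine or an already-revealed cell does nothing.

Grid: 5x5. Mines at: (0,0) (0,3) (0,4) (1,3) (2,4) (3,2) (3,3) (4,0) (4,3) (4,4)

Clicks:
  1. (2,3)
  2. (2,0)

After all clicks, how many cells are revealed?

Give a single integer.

Answer: 7

Derivation:
Click 1 (2,3) count=4: revealed 1 new [(2,3)] -> total=1
Click 2 (2,0) count=0: revealed 6 new [(1,0) (1,1) (2,0) (2,1) (3,0) (3,1)] -> total=7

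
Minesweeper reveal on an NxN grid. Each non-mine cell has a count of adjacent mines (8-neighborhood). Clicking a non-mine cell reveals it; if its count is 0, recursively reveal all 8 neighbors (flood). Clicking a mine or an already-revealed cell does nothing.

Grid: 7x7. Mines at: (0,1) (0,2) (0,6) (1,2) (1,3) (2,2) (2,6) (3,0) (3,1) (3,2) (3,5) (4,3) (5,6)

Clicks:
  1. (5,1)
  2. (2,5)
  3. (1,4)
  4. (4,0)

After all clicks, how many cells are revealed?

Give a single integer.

Answer: 17

Derivation:
Click 1 (5,1) count=0: revealed 15 new [(4,0) (4,1) (4,2) (5,0) (5,1) (5,2) (5,3) (5,4) (5,5) (6,0) (6,1) (6,2) (6,3) (6,4) (6,5)] -> total=15
Click 2 (2,5) count=2: revealed 1 new [(2,5)] -> total=16
Click 3 (1,4) count=1: revealed 1 new [(1,4)] -> total=17
Click 4 (4,0) count=2: revealed 0 new [(none)] -> total=17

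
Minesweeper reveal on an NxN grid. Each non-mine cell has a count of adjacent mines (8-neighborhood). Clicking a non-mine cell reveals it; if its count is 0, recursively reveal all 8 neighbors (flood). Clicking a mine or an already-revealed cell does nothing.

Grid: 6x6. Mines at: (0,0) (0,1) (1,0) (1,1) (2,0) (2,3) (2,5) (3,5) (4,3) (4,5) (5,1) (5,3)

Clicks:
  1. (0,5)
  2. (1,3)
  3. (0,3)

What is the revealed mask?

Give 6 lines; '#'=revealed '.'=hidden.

Click 1 (0,5) count=0: revealed 8 new [(0,2) (0,3) (0,4) (0,5) (1,2) (1,3) (1,4) (1,5)] -> total=8
Click 2 (1,3) count=1: revealed 0 new [(none)] -> total=8
Click 3 (0,3) count=0: revealed 0 new [(none)] -> total=8

Answer: ..####
..####
......
......
......
......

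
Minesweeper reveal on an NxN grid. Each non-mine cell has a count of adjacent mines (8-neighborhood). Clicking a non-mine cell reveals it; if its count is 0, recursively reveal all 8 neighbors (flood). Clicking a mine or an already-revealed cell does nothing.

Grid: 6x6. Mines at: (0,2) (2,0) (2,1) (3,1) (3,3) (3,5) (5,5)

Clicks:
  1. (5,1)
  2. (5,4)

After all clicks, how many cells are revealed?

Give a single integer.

Answer: 10

Derivation:
Click 1 (5,1) count=0: revealed 10 new [(4,0) (4,1) (4,2) (4,3) (4,4) (5,0) (5,1) (5,2) (5,3) (5,4)] -> total=10
Click 2 (5,4) count=1: revealed 0 new [(none)] -> total=10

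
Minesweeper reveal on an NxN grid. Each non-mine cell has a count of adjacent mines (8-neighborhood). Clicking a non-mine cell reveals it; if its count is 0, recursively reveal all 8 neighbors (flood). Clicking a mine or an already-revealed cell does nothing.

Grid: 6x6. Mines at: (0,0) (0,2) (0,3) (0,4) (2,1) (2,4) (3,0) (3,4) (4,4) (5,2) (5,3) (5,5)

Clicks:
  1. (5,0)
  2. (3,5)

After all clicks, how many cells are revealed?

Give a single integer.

Click 1 (5,0) count=0: revealed 4 new [(4,0) (4,1) (5,0) (5,1)] -> total=4
Click 2 (3,5) count=3: revealed 1 new [(3,5)] -> total=5

Answer: 5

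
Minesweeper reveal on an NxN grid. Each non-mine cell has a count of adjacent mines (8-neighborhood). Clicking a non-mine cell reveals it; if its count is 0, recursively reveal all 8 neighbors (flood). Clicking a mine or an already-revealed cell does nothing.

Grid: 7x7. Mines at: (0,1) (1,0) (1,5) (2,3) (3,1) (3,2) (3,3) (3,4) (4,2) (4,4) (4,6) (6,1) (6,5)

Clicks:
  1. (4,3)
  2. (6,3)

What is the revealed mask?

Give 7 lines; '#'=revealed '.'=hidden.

Answer: .......
.......
.......
.......
...#...
..###..
..###..

Derivation:
Click 1 (4,3) count=5: revealed 1 new [(4,3)] -> total=1
Click 2 (6,3) count=0: revealed 6 new [(5,2) (5,3) (5,4) (6,2) (6,3) (6,4)] -> total=7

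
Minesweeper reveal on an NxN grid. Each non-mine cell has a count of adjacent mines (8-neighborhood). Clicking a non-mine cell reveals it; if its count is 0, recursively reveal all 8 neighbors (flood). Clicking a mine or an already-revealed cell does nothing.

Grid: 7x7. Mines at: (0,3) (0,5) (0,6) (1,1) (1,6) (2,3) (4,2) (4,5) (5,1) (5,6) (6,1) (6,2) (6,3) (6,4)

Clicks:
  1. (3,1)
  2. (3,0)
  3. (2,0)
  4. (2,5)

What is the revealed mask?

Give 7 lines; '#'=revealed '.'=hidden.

Answer: .......
.......
##...#.
##.....
##.....
.......
.......

Derivation:
Click 1 (3,1) count=1: revealed 1 new [(3,1)] -> total=1
Click 2 (3,0) count=0: revealed 5 new [(2,0) (2,1) (3,0) (4,0) (4,1)] -> total=6
Click 3 (2,0) count=1: revealed 0 new [(none)] -> total=6
Click 4 (2,5) count=1: revealed 1 new [(2,5)] -> total=7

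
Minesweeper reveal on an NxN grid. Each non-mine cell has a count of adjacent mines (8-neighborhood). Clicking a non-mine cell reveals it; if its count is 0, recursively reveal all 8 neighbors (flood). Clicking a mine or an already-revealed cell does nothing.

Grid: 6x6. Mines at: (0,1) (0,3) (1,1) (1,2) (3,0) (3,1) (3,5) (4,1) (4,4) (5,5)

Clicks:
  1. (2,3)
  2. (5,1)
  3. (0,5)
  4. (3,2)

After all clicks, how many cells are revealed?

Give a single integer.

Answer: 9

Derivation:
Click 1 (2,3) count=1: revealed 1 new [(2,3)] -> total=1
Click 2 (5,1) count=1: revealed 1 new [(5,1)] -> total=2
Click 3 (0,5) count=0: revealed 6 new [(0,4) (0,5) (1,4) (1,5) (2,4) (2,5)] -> total=8
Click 4 (3,2) count=2: revealed 1 new [(3,2)] -> total=9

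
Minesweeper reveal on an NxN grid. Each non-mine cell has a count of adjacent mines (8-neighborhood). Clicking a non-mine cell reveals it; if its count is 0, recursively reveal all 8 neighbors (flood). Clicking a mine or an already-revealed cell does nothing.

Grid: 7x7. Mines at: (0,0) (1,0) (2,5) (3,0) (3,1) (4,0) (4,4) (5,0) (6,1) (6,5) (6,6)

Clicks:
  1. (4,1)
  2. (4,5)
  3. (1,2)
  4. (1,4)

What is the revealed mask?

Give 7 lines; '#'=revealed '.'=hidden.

Answer: .######
.######
.####..
..###..
.#...#.
.......
.......

Derivation:
Click 1 (4,1) count=4: revealed 1 new [(4,1)] -> total=1
Click 2 (4,5) count=1: revealed 1 new [(4,5)] -> total=2
Click 3 (1,2) count=0: revealed 19 new [(0,1) (0,2) (0,3) (0,4) (0,5) (0,6) (1,1) (1,2) (1,3) (1,4) (1,5) (1,6) (2,1) (2,2) (2,3) (2,4) (3,2) (3,3) (3,4)] -> total=21
Click 4 (1,4) count=1: revealed 0 new [(none)] -> total=21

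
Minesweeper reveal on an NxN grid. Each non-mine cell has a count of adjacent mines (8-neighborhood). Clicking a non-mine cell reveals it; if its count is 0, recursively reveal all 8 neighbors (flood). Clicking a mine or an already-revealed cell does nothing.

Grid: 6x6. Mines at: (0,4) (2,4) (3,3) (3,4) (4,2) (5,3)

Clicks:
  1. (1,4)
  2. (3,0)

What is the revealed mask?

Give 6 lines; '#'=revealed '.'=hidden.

Click 1 (1,4) count=2: revealed 1 new [(1,4)] -> total=1
Click 2 (3,0) count=0: revealed 19 new [(0,0) (0,1) (0,2) (0,3) (1,0) (1,1) (1,2) (1,3) (2,0) (2,1) (2,2) (2,3) (3,0) (3,1) (3,2) (4,0) (4,1) (5,0) (5,1)] -> total=20

Answer: ####..
#####.
####..
###...
##....
##....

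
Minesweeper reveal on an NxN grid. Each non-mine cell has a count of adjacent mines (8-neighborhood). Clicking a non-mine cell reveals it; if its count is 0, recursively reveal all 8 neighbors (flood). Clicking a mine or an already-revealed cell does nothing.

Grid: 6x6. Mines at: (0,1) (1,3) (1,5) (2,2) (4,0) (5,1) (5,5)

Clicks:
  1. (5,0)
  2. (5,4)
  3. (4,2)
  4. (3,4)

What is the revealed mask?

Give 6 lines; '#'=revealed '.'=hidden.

Click 1 (5,0) count=2: revealed 1 new [(5,0)] -> total=1
Click 2 (5,4) count=1: revealed 1 new [(5,4)] -> total=2
Click 3 (4,2) count=1: revealed 1 new [(4,2)] -> total=3
Click 4 (3,4) count=0: revealed 12 new [(2,3) (2,4) (2,5) (3,2) (3,3) (3,4) (3,5) (4,3) (4,4) (4,5) (5,2) (5,3)] -> total=15

Answer: ......
......
...###
..####
..####
#.###.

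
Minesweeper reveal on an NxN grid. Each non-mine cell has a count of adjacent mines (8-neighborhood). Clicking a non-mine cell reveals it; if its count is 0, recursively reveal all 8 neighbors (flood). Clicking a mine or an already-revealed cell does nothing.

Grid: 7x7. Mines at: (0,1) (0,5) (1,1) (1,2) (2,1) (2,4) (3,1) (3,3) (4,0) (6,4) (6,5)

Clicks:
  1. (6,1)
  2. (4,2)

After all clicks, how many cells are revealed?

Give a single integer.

Click 1 (6,1) count=0: revealed 11 new [(4,1) (4,2) (4,3) (5,0) (5,1) (5,2) (5,3) (6,0) (6,1) (6,2) (6,3)] -> total=11
Click 2 (4,2) count=2: revealed 0 new [(none)] -> total=11

Answer: 11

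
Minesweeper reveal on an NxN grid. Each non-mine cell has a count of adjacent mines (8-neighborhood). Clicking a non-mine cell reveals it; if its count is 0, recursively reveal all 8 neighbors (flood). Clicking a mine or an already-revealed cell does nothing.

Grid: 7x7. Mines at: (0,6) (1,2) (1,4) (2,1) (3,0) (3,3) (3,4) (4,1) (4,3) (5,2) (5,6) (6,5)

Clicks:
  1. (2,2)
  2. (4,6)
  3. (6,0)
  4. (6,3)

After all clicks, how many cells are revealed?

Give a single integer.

Click 1 (2,2) count=3: revealed 1 new [(2,2)] -> total=1
Click 2 (4,6) count=1: revealed 1 new [(4,6)] -> total=2
Click 3 (6,0) count=0: revealed 4 new [(5,0) (5,1) (6,0) (6,1)] -> total=6
Click 4 (6,3) count=1: revealed 1 new [(6,3)] -> total=7

Answer: 7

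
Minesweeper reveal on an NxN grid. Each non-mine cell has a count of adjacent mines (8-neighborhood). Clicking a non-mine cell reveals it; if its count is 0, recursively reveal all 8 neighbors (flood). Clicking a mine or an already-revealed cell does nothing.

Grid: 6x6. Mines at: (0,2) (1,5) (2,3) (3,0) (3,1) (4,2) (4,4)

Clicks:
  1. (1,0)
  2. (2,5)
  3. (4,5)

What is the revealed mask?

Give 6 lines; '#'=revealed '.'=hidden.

Click 1 (1,0) count=0: revealed 6 new [(0,0) (0,1) (1,0) (1,1) (2,0) (2,1)] -> total=6
Click 2 (2,5) count=1: revealed 1 new [(2,5)] -> total=7
Click 3 (4,5) count=1: revealed 1 new [(4,5)] -> total=8

Answer: ##....
##....
##...#
......
.....#
......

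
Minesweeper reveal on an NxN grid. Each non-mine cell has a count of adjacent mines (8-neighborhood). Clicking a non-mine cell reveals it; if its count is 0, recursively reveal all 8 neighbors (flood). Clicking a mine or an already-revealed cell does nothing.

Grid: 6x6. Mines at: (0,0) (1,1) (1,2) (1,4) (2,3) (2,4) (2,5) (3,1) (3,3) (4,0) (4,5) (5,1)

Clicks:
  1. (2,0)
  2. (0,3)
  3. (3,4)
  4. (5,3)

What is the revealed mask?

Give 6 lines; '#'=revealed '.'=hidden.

Click 1 (2,0) count=2: revealed 1 new [(2,0)] -> total=1
Click 2 (0,3) count=2: revealed 1 new [(0,3)] -> total=2
Click 3 (3,4) count=5: revealed 1 new [(3,4)] -> total=3
Click 4 (5,3) count=0: revealed 6 new [(4,2) (4,3) (4,4) (5,2) (5,3) (5,4)] -> total=9

Answer: ...#..
......
#.....
....#.
..###.
..###.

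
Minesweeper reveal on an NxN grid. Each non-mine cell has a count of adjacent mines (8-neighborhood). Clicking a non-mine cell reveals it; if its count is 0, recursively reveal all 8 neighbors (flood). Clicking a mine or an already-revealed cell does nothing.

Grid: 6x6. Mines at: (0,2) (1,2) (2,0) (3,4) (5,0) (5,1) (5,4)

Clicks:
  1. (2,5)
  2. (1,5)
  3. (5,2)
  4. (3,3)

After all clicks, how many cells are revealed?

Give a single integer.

Click 1 (2,5) count=1: revealed 1 new [(2,5)] -> total=1
Click 2 (1,5) count=0: revealed 8 new [(0,3) (0,4) (0,5) (1,3) (1,4) (1,5) (2,3) (2,4)] -> total=9
Click 3 (5,2) count=1: revealed 1 new [(5,2)] -> total=10
Click 4 (3,3) count=1: revealed 1 new [(3,3)] -> total=11

Answer: 11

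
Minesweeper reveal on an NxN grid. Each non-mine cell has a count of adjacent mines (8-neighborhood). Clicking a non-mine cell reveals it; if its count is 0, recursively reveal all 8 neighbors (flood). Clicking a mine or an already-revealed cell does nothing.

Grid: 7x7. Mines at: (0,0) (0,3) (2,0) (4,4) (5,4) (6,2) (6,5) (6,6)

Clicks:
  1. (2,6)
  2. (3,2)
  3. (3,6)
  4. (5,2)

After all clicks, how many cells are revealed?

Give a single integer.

Answer: 36

Derivation:
Click 1 (2,6) count=0: revealed 36 new [(0,4) (0,5) (0,6) (1,1) (1,2) (1,3) (1,4) (1,5) (1,6) (2,1) (2,2) (2,3) (2,4) (2,5) (2,6) (3,0) (3,1) (3,2) (3,3) (3,4) (3,5) (3,6) (4,0) (4,1) (4,2) (4,3) (4,5) (4,6) (5,0) (5,1) (5,2) (5,3) (5,5) (5,6) (6,0) (6,1)] -> total=36
Click 2 (3,2) count=0: revealed 0 new [(none)] -> total=36
Click 3 (3,6) count=0: revealed 0 new [(none)] -> total=36
Click 4 (5,2) count=1: revealed 0 new [(none)] -> total=36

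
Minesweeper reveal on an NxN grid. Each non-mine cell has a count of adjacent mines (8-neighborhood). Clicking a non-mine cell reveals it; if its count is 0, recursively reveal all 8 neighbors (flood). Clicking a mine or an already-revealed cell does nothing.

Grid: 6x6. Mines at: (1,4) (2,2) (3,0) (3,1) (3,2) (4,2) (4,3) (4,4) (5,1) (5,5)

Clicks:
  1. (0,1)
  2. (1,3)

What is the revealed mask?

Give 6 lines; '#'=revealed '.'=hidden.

Answer: ####..
####..
##....
......
......
......

Derivation:
Click 1 (0,1) count=0: revealed 10 new [(0,0) (0,1) (0,2) (0,3) (1,0) (1,1) (1,2) (1,3) (2,0) (2,1)] -> total=10
Click 2 (1,3) count=2: revealed 0 new [(none)] -> total=10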